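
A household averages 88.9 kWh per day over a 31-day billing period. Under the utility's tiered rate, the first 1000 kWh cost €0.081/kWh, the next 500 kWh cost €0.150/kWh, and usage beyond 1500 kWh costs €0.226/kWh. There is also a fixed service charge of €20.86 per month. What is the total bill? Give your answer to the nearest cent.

€460.69

Usage = 88.9 kWh/day × 31 days = 2755.9 kWh
First 1000 kWh × €0.081 = €81.00
Next 500 kWh × €0.150 = €75.00
Remaining 1255.9 kWh × €0.226 = €283.83
Energy charge = €439.83; + service €20.86 = €460.69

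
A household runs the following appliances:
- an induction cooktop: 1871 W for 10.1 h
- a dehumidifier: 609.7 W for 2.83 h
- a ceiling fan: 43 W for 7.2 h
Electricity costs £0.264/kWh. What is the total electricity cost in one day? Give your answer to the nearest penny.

£5.53

induction cooktop: 1871 W × 10.1 h = 18,897 Wh = 18.9 kWh
dehumidifier: 609.7 W × 2.83 h = 1,725 Wh = 1.725 kWh
ceiling fan: 43 W × 7.2 h = 310 Wh = 0.3096 kWh
Total energy = 18.9 + 1.725 + 0.3096 = 20.93 kWh
Cost = 20.93 kWh × £0.264 = £5.53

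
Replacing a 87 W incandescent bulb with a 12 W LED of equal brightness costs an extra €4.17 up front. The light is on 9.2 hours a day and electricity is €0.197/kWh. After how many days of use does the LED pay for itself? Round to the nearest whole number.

Power saved = 87 − 12 = 75 W
Daily energy saved = 75 W × 9.2 h = 690 Wh = 0.69 kWh
Daily savings = 0.69 × €0.197 = €0.1359
Payback = €4.17 / €0.1359 per day = 30.68 days

31 days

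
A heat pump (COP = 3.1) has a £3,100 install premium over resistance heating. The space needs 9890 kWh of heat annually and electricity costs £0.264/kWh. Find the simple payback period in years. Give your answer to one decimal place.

Resistance: 9890 kWh × £0.264 = £2,610.96/yr
Heat pump: 9890 / 3.1 = 3190 kWh in → × £0.264 = £842.25/yr
Annual savings = £1,768.71
Payback = £3,100 / £1,768.71 = 1.75 years

1.8 years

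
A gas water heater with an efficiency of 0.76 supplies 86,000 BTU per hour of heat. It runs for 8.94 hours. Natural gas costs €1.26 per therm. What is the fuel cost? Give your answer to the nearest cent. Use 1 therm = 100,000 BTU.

Heat delivered = 86,000 BTU/h × 8.94 h = 768,840 BTU
Gas input = 768,840 / 0.76 = 1,011,632 BTU
= 1,011,632 / 100,000 = 10.12 therm
Cost = 10.12 × €1.26/therm = €12.75

€12.75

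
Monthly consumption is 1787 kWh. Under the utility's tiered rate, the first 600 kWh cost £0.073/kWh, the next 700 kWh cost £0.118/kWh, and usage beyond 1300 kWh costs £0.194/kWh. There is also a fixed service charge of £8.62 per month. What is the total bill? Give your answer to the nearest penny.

First 600 kWh × £0.073 = £43.80
Next 700 kWh × £0.118 = £82.60
Remaining 487 kWh × £0.194 = £94.48
Energy charge = £220.88; + service £8.62 = £229.50

£229.50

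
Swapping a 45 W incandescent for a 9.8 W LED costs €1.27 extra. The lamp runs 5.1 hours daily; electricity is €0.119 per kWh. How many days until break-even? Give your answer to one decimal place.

59.4 days

Power saved = 45 − 9.8 = 35.2 W
Daily energy saved = 35.2 W × 5.1 h = 179.5 Wh = 0.17952 kWh
Daily savings = 0.17952 × €0.119 = €0.0214
Payback = €1.27 / €0.0214 per day = 59.45 days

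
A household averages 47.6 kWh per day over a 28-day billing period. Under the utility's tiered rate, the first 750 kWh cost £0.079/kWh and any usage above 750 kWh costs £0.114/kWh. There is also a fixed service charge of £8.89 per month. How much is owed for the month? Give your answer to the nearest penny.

£134.58

Usage = 47.6 kWh/day × 28 days = 1332.8 kWh
First 750 kWh × £0.079 = £59.25
Remaining 582.8 kWh × £0.114 = £66.44
Energy charge = £125.69; + service £8.89 = £134.58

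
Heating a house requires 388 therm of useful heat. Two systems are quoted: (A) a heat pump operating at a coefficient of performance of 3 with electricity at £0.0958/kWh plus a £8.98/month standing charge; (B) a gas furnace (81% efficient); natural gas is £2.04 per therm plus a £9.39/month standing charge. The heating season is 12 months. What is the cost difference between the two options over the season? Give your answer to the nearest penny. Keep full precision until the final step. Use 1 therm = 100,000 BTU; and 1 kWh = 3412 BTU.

£618.97

Heat load = 388 therm × 100,000 = 38,800,000 BTU
Gas: input = 38,800,000 / 0.81 = 47,901,235 BTU = 479 therm → 479 × £2.04 = £977.19; + 12 × £9.39 standing = £1,089.87
Heat pump: 38,800,000 BTU / 3412 = 11,370 kWh heat; / 3 = 3,791 kWh in → × £0.0958 = £363.13; + 12 × £8.98 standing = £470.89
Difference = |£1,089.87 − £470.89| = £618.97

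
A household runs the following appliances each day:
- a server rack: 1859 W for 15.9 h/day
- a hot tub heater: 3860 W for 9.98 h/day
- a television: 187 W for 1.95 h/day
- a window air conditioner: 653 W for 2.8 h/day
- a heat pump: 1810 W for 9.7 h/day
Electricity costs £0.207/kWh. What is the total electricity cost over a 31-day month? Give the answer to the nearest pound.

server rack: 1859 W × 15.9 h × 31 d = 916,301 Wh = 916.3 kWh
hot tub heater: 3860 W × 9.98 h × 31 d = 1,194,207 Wh = 1,194 kWh
television: 187 W × 1.95 h × 31 d = 11,304 Wh = 11.3 kWh
window air conditioner: 653 W × 2.8 h × 31 d = 56,680 Wh = 56.68 kWh
heat pump: 1810 W × 9.7 h × 31 d = 544,267 Wh = 544.3 kWh
Total energy = 916.3 + 1,194 + 11.3 + 56.68 + 544.3 = 2,723 kWh
Cost = 2,723 kWh × £0.207 = £563.61 ≈ £564

£564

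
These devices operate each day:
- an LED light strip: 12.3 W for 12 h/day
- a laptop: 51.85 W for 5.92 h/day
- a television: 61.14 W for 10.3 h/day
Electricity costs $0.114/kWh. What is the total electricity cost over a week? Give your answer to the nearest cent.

LED light strip: 12.3 W × 12 h × 7 d = 1,033 Wh = 1.033 kWh
laptop: 51.85 W × 5.92 h × 7 d = 2,149 Wh = 2.149 kWh
television: 61.14 W × 10.3 h × 7 d = 4,408 Wh = 4.408 kWh
Total energy = 1.033 + 2.149 + 4.408 = 7.59 kWh
Cost = 7.59 kWh × $0.114 = $0.87

$0.87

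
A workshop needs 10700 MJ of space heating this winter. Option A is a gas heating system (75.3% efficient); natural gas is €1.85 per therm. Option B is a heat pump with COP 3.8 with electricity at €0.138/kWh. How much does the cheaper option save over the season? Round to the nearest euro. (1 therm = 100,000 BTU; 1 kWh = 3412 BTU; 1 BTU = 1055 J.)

€141

Heat load = 10700 MJ = 10,700,000,000 J / 1055 = 10,142,180 BTU
Gas: input = 10,142,180 / 0.753 = 13,469,031 BTU = 134.7 therm → 134.7 × €1.85 = €249.18
Heat pump: 10,142,180 BTU / 3412 = 2,973 kWh heat; / 3.8 = 782.2 kWh in → × €0.138 = €107.95
Difference = |€249.18 − €107.95| = €141.23 ≈ €141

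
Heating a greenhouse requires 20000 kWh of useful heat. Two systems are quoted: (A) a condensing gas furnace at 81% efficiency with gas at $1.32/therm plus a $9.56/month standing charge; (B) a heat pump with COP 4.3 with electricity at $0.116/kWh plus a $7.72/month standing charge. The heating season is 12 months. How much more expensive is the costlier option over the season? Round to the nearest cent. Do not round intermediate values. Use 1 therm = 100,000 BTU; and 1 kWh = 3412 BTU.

$594.60

Heat load = 20000 kWh × 3412 = 68,240,000 BTU
Gas: input = 68,240,000 / 0.81 = 84,246,914 BTU = 842.5 therm → 842.5 × $1.32 = $1,112.06; + 12 × $9.56 standing = $1,226.78
Heat pump: 68,240,000 BTU / 3412 = 20,000 kWh heat; / 4.3 = 4,651 kWh in → × $0.116 = $539.53; + 12 × $7.72 standing = $632.17
Difference = |$1,226.78 − $632.17| = $594.60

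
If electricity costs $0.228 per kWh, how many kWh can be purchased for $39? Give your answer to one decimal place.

$39 / $0.228 per kWh = 171.1 kWh

171.1 kWh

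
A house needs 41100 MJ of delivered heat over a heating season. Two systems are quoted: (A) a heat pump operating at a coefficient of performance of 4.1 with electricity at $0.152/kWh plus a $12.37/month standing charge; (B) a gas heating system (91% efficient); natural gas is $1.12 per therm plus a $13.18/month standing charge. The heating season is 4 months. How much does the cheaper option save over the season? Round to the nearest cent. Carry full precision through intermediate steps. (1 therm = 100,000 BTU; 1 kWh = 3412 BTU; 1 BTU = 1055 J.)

Heat load = 41100 MJ = 41,100,000,000 J / 1055 = 38,957,346 BTU
Gas: input = 38,957,346 / 0.91 = 42,810,270 BTU = 428.1 therm → 428.1 × $1.12 = $479.48; + 4 × $13.18 standing = $532.20
Heat pump: 38,957,346 BTU / 3412 = 11,420 kWh heat; / 4.1 = 2,785 kWh in → × $0.152 = $423.29; + 4 × $12.37 standing = $472.77
Difference = |$532.20 − $472.77| = $59.42

$59.42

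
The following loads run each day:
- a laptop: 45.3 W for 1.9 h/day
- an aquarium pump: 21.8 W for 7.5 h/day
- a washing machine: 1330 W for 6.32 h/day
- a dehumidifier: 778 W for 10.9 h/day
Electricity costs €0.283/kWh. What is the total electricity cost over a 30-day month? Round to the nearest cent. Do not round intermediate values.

€145.48

laptop: 45.3 W × 1.9 h × 30 d = 2,582 Wh = 2.582 kWh
aquarium pump: 21.8 W × 7.5 h × 30 d = 4,905 Wh = 4.905 kWh
washing machine: 1330 W × 6.32 h × 30 d = 252,168 Wh = 252.2 kWh
dehumidifier: 778 W × 10.9 h × 30 d = 254,406 Wh = 254.4 kWh
Total energy = 2.582 + 4.905 + 252.2 + 254.4 = 514.1 kWh
Cost = 514.1 kWh × €0.283 = €145.48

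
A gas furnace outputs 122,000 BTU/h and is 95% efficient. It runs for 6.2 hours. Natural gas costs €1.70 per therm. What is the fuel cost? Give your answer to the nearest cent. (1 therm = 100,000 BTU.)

€13.54

Heat delivered = 122,000 BTU/h × 6.2 h = 756,400 BTU
Gas input = 756,400 / 0.95 = 796,211 BTU
= 796,211 / 100,000 = 7.962 therm
Cost = 7.962 × €1.70/therm = €13.54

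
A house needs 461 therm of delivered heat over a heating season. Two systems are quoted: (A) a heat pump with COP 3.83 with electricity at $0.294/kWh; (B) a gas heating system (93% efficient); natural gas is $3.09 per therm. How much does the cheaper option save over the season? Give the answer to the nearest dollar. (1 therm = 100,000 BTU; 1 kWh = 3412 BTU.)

$495

Heat load = 461 therm × 100,000 = 46,100,000 BTU
Gas: input = 46,100,000 / 0.93 = 49,569,892 BTU = 495.7 therm → 495.7 × $3.09 = $1,531.71
Heat pump: 46,100,000 BTU / 3412 = 13,510 kWh heat; / 3.83 = 3,528 kWh in → × $0.294 = $1,037.15
Difference = |$1,531.71 − $1,037.15| = $494.56 ≈ $495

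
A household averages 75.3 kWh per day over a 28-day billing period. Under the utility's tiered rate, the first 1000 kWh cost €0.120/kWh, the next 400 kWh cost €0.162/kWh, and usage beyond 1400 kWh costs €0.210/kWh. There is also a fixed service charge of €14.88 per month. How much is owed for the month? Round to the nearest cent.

Usage = 75.3 kWh/day × 28 days = 2108.4 kWh
First 1000 kWh × €0.120 = €120.00
Next 400 kWh × €0.162 = €64.80
Remaining 708.4 kWh × €0.210 = €148.76
Energy charge = €333.56; + service €14.88 = €348.44

€348.44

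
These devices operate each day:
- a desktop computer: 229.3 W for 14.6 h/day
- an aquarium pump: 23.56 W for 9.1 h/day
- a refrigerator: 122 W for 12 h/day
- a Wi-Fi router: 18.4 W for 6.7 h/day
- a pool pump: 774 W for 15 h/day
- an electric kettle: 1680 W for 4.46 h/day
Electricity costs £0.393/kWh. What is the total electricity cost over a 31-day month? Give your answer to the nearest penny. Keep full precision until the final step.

desktop computer: 229.3 W × 14.6 h × 31 d = 103,781 Wh = 103.8 kWh
aquarium pump: 23.56 W × 9.1 h × 31 d = 6,646 Wh = 6.646 kWh
refrigerator: 122 W × 12 h × 31 d = 45,384 Wh = 45.38 kWh
Wi-Fi router: 18.4 W × 6.7 h × 31 d = 3,822 Wh = 3.822 kWh
pool pump: 774 W × 15 h × 31 d = 359,910 Wh = 359.9 kWh
electric kettle: 1680 W × 4.46 h × 31 d = 232,277 Wh = 232.3 kWh
Total energy = 103.8 + 6.646 + 45.38 + 3.822 + 359.9 + 232.3 = 751.8 kWh
Cost = 751.8 kWh × £0.393 = £295.47

£295.47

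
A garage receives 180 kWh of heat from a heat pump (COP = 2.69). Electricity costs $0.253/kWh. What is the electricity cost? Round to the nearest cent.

$16.93

Electrical input = 180 kWh / 2.69 = 66.91 kWh
Cost = 66.91 × $0.253/kWh = $16.93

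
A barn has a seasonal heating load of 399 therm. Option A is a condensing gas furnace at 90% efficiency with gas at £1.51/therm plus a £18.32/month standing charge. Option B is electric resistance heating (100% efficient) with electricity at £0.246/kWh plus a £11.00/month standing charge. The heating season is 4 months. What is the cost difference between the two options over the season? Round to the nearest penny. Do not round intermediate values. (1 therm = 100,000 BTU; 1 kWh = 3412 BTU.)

£2178.02

Heat load = 399 therm × 100,000 = 39,900,000 BTU
Gas: input = 39,900,000 / 0.90 = 44,333,333 BTU = 443.3 therm → 443.3 × £1.51 = £669.43; + 4 × £18.32 standing = £742.71
Electric: 39,900,000 BTU / 3412 = 11,690 kWh → × £0.246 = £2,876.73; + 4 × £11.00 standing = £2,920.73
Difference = |£742.71 − £2,920.73| = £2,178.02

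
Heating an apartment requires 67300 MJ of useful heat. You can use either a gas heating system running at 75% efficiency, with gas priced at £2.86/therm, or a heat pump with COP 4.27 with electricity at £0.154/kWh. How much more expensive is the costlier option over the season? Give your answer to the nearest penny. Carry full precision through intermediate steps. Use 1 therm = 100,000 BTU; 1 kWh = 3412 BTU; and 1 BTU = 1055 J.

£1758.29

Heat load = 67300 MJ = 67,300,000,000 J / 1055 = 63,791,469 BTU
Gas: input = 63,791,469 / 0.75 = 85,055,292 BTU = 850.6 therm → 850.6 × £2.86 = £2,432.58
Heat pump: 63,791,469 BTU / 3412 = 18,700 kWh heat; / 4.27 = 4,379 kWh in → × £0.154 = £674.29
Difference = |£2,432.58 − £674.29| = £1,758.29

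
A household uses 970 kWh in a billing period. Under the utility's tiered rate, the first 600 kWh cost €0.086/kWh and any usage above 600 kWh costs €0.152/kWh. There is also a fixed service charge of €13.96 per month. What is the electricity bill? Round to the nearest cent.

First 600 kWh × €0.086 = €51.60
Remaining 370 kWh × €0.152 = €56.24
Energy charge = €107.84; + service €13.96 = €121.80

€121.80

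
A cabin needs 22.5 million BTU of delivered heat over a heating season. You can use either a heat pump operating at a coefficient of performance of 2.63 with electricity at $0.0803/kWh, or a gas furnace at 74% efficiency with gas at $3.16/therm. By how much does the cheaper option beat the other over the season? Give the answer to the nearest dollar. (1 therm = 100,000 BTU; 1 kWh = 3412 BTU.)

$759

Heat load = 22.5 × 10⁶ BTU = 22,500,000 BTU
Gas: input = 22,500,000 / 0.740 = 30,405,405 BTU = 304.1 therm → 304.1 × $3.16 = $960.81
Heat pump: 22,500,000 BTU / 3412 = 6,594 kWh heat; / 2.63 = 2,507 kWh in → × $0.0803 = $201.34
Difference = |$960.81 − $201.34| = $759.47 ≈ $759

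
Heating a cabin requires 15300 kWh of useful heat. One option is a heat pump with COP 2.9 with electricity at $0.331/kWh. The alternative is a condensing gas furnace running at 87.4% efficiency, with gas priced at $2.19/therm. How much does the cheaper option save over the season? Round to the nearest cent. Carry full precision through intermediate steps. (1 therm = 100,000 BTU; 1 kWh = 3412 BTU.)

$438.23

Heat load = 15300 kWh × 3412 = 52,203,600 BTU
Gas: input = 52,203,600 / 0.874 = 59,729,519 BTU = 597.3 therm → 597.3 × $2.19 = $1,308.08
Heat pump: 52,203,600 BTU / 3412 = 15,300 kWh heat; / 2.9 = 5,276 kWh in → × $0.331 = $1,746.31
Difference = |$1,308.08 − $1,746.31| = $438.23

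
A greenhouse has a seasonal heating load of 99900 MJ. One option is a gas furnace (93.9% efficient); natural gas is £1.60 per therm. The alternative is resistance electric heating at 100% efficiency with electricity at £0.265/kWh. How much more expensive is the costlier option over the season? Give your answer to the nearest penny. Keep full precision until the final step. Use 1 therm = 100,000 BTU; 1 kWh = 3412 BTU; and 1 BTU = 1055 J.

Heat load = 99900 MJ = 99,900,000,000 J / 1055 = 94,691,943 BTU
Gas: input = 94,691,943 / 0.939 = 100,843,390 BTU = 1,008 therm → 1,008 × £1.60 = £1,613.49
Electric: 94,691,943 BTU / 3412 = 27,750 kWh → × £0.265 = £7,354.44
Difference = |£1,613.49 − £7,354.44| = £5,740.95

£5740.95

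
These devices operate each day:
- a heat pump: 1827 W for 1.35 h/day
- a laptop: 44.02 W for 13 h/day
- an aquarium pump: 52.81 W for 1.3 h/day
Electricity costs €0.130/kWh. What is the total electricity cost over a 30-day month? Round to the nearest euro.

heat pump: 1827 W × 1.35 h × 30 d = 73,994 Wh = 73.99 kWh
laptop: 44.02 W × 13 h × 30 d = 17,168 Wh = 17.17 kWh
aquarium pump: 52.81 W × 1.3 h × 30 d = 2,060 Wh = 2.06 kWh
Total energy = 73.99 + 17.17 + 2.06 = 93.22 kWh
Cost = 93.22 kWh × €0.130 = €12.12 ≈ €12

€12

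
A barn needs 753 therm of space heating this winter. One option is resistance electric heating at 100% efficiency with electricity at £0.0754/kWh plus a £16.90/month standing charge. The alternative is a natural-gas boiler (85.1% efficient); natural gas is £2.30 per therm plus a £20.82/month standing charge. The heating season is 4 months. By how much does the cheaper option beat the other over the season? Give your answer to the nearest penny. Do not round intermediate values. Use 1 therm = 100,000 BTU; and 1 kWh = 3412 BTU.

Heat load = 753 therm × 100,000 = 75,300,000 BTU
Gas: input = 75,300,000 / 0.851 = 88,484,136 BTU = 884.8 therm → 884.8 × £2.30 = £2,035.14; + 4 × £20.82 standing = £2,118.42
Electric: 75,300,000 BTU / 3412 = 22,070 kWh → × £0.0754 = £1,664.02; + 4 × £16.90 standing = £1,731.62
Difference = |£2,118.42 − £1,731.62| = £386.80

£386.80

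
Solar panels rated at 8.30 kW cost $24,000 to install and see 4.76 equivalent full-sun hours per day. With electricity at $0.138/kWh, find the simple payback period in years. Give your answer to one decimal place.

12.1 years

Daily generation = 8.30 kW × 4.76 h = 39.51 kWh
Annual generation = 39.51 × 365 = 14420 kWh
Annual savings = 14420 × $0.138 = $1,990.02
Payback = $24,000 / $1,990.02 = 12.1 years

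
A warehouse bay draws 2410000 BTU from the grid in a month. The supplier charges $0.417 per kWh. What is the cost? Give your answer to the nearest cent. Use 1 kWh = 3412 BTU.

$294.54

2410000 BTU × (0.00029308 kWh/BTU) = 706.3 kWh
Cost = 706.3 kWh × $0.417/kWh = $294.54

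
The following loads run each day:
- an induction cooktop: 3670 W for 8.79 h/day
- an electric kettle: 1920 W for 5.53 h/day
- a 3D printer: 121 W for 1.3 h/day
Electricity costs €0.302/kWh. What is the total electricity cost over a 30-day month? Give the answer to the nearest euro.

€390

induction cooktop: 3670 W × 8.79 h × 30 d = 967,779 Wh = 967.8 kWh
electric kettle: 1920 W × 5.53 h × 30 d = 318,528 Wh = 318.5 kWh
3D printer: 121 W × 1.3 h × 30 d = 4,719 Wh = 4.719 kWh
Total energy = 967.8 + 318.5 + 4.719 = 1,291 kWh
Cost = 1,291 kWh × €0.302 = €389.89 ≈ €390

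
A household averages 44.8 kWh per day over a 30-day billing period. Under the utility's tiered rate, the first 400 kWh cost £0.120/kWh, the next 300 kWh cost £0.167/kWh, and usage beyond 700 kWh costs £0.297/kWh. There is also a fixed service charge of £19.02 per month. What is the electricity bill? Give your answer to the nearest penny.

£308.39

Usage = 44.8 kWh/day × 30 days = 1344 kWh
First 400 kWh × £0.120 = £48.00
Next 300 kWh × £0.167 = £50.10
Remaining 644 kWh × £0.297 = £191.27
Energy charge = £289.37; + service £19.02 = £308.39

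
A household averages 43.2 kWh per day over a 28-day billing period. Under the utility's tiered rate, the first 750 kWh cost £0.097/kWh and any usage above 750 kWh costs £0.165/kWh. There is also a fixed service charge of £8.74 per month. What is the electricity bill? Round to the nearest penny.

£157.32

Usage = 43.2 kWh/day × 28 days = 1209.6 kWh
First 750 kWh × £0.097 = £72.75
Remaining 459.6 kWh × £0.165 = £75.83
Energy charge = £148.58; + service £8.74 = £157.32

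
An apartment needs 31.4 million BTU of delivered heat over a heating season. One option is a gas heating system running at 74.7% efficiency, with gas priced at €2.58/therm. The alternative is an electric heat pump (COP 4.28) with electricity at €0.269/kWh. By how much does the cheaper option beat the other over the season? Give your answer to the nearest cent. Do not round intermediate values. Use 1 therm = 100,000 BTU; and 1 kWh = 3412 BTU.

Heat load = 31.4 × 10⁶ BTU = 31,400,000 BTU
Gas: input = 31,400,000 / 0.747 = 42,034,806 BTU = 420.3 therm → 420.3 × €2.58 = €1,084.50
Heat pump: 31,400,000 BTU / 3412 = 9,203 kWh heat; / 4.28 = 2,150 kWh in → × €0.269 = €578.40
Difference = |€1,084.50 − €578.40| = €506.10

€506.10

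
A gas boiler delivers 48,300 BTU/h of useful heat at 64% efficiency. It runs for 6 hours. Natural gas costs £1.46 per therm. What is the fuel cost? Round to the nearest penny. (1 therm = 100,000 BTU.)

Heat delivered = 48,300 BTU/h × 6 h = 289,800 BTU
Gas input = 289,800 / 0.64 = 452,812 BTU
= 452,812 / 100,000 = 4.528 therm
Cost = 4.528 × £1.46/therm = £6.61

£6.61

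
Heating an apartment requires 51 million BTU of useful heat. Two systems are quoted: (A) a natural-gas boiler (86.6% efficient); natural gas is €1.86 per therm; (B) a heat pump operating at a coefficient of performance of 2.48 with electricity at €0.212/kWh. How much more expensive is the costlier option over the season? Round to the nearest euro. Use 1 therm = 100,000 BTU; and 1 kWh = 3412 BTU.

€182

Heat load = 51 × 10⁶ BTU = 51,000,000 BTU
Gas: input = 51,000,000 / 0.866 = 58,891,455 BTU = 588.9 therm → 588.9 × €1.86 = €1,095.38
Heat pump: 51,000,000 BTU / 3412 = 14,950 kWh heat; / 2.48 = 6,027 kWh in → × €0.212 = €1,277.75
Difference = |€1,095.38 − €1,277.75| = €182.37 ≈ €182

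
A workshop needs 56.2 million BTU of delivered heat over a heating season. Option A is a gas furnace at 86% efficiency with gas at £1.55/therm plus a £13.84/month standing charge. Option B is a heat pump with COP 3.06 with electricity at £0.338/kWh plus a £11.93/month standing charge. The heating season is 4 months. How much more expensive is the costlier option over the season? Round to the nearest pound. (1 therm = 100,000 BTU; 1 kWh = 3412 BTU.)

Heat load = 56.2 × 10⁶ BTU = 56,200,000 BTU
Gas: input = 56,200,000 / 0.86 = 65,348,837 BTU = 653.5 therm → 653.5 × £1.55 = £1,012.91; + 4 × £13.84 standing = £1,068.27
Heat pump: 56,200,000 BTU / 3412 = 16,470 kWh heat; / 3.06 = 5,383 kWh in → × £0.338 = £1,819.38; + 4 × £11.93 standing = £1,867.10
Difference = |£1,068.27 − £1,867.10| = £798.83 ≈ £799

£799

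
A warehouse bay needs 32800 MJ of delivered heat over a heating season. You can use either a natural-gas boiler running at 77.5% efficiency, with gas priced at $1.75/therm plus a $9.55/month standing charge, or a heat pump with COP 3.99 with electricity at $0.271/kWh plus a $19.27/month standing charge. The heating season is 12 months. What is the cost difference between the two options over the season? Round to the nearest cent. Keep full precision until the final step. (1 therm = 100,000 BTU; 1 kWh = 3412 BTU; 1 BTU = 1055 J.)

Heat load = 32800 MJ = 32,800,000,000 J / 1055 = 31,090,047 BTU
Gas: input = 31,090,047 / 0.775 = 40,116,190 BTU = 401.2 therm → 401.2 × $1.75 = $702.03; + 12 × $9.55 standing = $816.63
Heat pump: 31,090,047 BTU / 3412 = 9,112 kWh heat; / 3.99 = 2,284 kWh in → × $0.271 = $618.88; + 12 × $19.27 standing = $850.12
Difference = |$816.63 − $850.12| = $33.49

$33.49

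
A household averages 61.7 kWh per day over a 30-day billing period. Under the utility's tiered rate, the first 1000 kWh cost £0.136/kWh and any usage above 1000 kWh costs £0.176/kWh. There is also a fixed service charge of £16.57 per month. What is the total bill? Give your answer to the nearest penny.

£302.35

Usage = 61.7 kWh/day × 30 days = 1851 kWh
First 1000 kWh × £0.136 = £136.00
Remaining 851 kWh × £0.176 = £149.78
Energy charge = £285.78; + service £16.57 = £302.35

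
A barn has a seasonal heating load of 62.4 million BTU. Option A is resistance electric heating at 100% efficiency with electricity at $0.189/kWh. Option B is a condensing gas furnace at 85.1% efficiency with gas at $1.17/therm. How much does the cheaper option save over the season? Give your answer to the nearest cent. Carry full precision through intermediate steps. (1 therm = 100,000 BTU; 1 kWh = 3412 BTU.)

Heat load = 62.4 × 10⁶ BTU = 62,400,000 BTU
Gas: input = 62,400,000 / 0.851 = 73,325,499 BTU = 733.3 therm → 733.3 × $1.17 = $857.91
Electric: 62,400,000 BTU / 3412 = 18,290 kWh → × $0.189 = $3,456.51
Difference = |$857.91 − $3,456.51| = $2,598.60

$2598.60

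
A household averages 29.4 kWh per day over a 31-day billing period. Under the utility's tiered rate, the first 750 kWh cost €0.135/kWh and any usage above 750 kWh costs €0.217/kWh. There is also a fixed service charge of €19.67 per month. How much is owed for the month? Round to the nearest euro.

Usage = 29.4 kWh/day × 31 days = 911.4 kWh
First 750 kWh × €0.135 = €101.25
Remaining 161.4 kWh × €0.217 = €35.02
Energy charge = €136.27; + service €19.67 = €155.94 ≈ €156

€156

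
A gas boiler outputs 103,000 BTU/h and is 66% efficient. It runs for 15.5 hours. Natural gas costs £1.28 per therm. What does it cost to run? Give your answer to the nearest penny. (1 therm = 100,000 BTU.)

£30.96

Heat delivered = 103,000 BTU/h × 15.5 h = 1,596,500 BTU
Gas input = 1,596,500 / 0.66 = 2,418,939 BTU
= 2,418,939 / 100,000 = 24.19 therm
Cost = 24.19 × £1.28/therm = £30.96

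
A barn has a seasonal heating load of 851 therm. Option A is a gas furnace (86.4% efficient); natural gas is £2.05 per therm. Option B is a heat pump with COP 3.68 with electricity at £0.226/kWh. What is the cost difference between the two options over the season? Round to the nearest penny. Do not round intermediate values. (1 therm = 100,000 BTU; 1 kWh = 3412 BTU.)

Heat load = 851 therm × 100,000 = 85,100,000 BTU
Gas: input = 85,100,000 / 0.864 = 98,495,370 BTU = 985 therm → 985 × £2.05 = £2,019.16
Heat pump: 85,100,000 BTU / 3412 = 24,940 kWh heat; / 3.68 = 6,778 kWh in → × £0.226 = £1,531.73
Difference = |£2,019.16 − £1,531.73| = £487.43

£487.43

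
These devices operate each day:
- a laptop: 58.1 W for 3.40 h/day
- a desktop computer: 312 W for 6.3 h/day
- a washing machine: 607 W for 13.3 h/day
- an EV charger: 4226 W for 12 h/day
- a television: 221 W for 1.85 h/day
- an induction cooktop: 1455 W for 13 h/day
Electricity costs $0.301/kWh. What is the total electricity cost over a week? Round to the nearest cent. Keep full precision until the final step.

laptop: 58.1 W × 3.40 h × 7 d = 1,383 Wh = 1.383 kWh
desktop computer: 312 W × 6.3 h × 7 d = 13,759 Wh = 13.76 kWh
washing machine: 607 W × 13.3 h × 7 d = 56,512 Wh = 56.51 kWh
EV charger: 4226 W × 12 h × 7 d = 354,984 Wh = 355 kWh
television: 221 W × 1.85 h × 7 d = 2,862 Wh = 2.862 kWh
induction cooktop: 1455 W × 13 h × 7 d = 132,405 Wh = 132.4 kWh
Total energy = 1.383 + 13.76 + 56.51 + 355 + 2.862 + 132.4 = 561.9 kWh
Cost = 561.9 kWh × $0.301 = $169.13

$169.13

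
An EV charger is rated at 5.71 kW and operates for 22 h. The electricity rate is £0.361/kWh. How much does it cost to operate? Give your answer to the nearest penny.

Energy = 5710 W × 22 h = 125,620 Wh = 125.6 kWh
Cost = 125.6 kWh × £0.361/kWh = £45.35

£45.35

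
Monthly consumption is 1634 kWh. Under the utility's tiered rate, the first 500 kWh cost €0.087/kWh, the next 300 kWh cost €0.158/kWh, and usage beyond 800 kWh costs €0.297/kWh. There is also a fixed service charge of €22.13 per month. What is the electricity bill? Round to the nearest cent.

€360.73

First 500 kWh × €0.087 = €43.50
Next 300 kWh × €0.158 = €47.40
Remaining 834 kWh × €0.297 = €247.70
Energy charge = €338.60; + service €22.13 = €360.73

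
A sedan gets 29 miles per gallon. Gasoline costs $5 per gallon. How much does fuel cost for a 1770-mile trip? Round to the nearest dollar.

Fuel = 1770 mi / 29 mpg = 61.03 gal
Cost = 61.03 gal × $5/gal = $305.17 ≈ $305

$305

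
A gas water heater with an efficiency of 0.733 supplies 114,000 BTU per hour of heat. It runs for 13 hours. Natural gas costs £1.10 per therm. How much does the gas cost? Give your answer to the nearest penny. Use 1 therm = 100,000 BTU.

Heat delivered = 114,000 BTU/h × 13 h = 1,482,000 BTU
Gas input = 1,482,000 / 0.733 = 2,021,828 BTU
= 2,021,828 / 100,000 = 20.22 therm
Cost = 20.22 × £1.10/therm = £22.24

£22.24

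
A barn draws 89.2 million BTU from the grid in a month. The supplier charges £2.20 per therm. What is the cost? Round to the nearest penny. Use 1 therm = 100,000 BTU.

89.2 million BTU × (10 therm/million BTU) = 892 therm
Cost = 892 therm × £2.20/therm = £1,962.40

£1962.40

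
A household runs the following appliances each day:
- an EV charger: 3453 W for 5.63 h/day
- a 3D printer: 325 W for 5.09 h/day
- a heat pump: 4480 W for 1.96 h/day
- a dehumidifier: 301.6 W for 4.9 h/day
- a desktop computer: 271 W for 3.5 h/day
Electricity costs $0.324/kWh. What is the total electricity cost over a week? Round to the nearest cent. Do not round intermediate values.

EV charger: 3453 W × 5.63 h × 7 d = 136,083 Wh = 136.1 kWh
3D printer: 325 W × 5.09 h × 7 d = 11,580 Wh = 11.58 kWh
heat pump: 4480 W × 1.96 h × 7 d = 61,466 Wh = 61.47 kWh
dehumidifier: 301.6 W × 4.9 h × 7 d = 10,345 Wh = 10.34 kWh
desktop computer: 271 W × 3.5 h × 7 d = 6,640 Wh = 6.639 kWh
Total energy = 136.1 + 11.58 + 61.47 + 10.34 + 6.639 = 226.1 kWh
Cost = 226.1 kWh × $0.324 = $73.26

$73.26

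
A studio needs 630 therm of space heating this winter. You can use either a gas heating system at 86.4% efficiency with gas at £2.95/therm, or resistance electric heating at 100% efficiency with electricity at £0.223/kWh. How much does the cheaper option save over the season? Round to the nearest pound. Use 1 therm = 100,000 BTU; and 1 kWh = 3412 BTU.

Heat load = 630 therm × 100,000 = 63,000,000 BTU
Gas: input = 63,000,000 / 0.864 = 72,916,667 BTU = 729.2 therm → 729.2 × £2.95 = £2,151.04
Electric: 63,000,000 BTU / 3412 = 18,460 kWh → × £0.223 = £4,117.53
Difference = |£2,151.04 − £4,117.53| = £1,966.48 ≈ £1966

£1966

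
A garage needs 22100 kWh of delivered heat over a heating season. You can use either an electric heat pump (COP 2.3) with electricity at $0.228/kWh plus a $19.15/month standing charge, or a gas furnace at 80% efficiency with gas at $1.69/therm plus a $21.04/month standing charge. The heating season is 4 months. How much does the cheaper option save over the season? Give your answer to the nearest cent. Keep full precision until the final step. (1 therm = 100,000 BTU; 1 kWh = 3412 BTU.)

$590.29

Heat load = 22100 kWh × 3412 = 75,405,200 BTU
Gas: input = 75,405,200 / 0.80 = 94,256,500 BTU = 942.6 therm → 942.6 × $1.69 = $1,592.93; + 4 × $21.04 standing = $1,677.09
Heat pump: 75,405,200 BTU / 3412 = 22,100 kWh heat; / 2.3 = 9,609 kWh in → × $0.228 = $2,190.78; + 4 × $19.15 standing = $2,267.38
Difference = |$1,677.09 − $2,267.38| = $590.29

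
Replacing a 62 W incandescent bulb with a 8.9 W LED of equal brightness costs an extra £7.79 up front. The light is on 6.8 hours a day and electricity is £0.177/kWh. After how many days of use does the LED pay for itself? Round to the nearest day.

Power saved = 62 − 8.9 = 53.1 W
Daily energy saved = 53.1 W × 6.8 h = 361.1 Wh = 0.36108 kWh
Daily savings = 0.36108 × £0.177 = £0.0639
Payback = £7.79 / £0.0639 per day = 121.9 days

122 days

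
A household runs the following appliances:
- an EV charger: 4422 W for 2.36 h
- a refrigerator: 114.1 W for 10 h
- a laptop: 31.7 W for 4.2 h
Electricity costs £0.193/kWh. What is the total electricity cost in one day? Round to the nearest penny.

EV charger: 4422 W × 2.36 h = 10,436 Wh = 10.44 kWh
refrigerator: 114.1 W × 10 h = 1,141 Wh = 1.141 kWh
laptop: 31.7 W × 4.2 h = 133 Wh = 0.1331 kWh
Total energy = 10.44 + 1.141 + 0.1331 = 11.71 kWh
Cost = 11.71 kWh × £0.193 = £2.26

£2.26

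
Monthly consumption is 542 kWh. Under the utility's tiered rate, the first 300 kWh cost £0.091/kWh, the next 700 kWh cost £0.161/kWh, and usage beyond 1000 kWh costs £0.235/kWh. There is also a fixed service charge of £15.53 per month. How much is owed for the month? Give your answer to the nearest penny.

£81.79

First 300 kWh × £0.091 = £27.30
Next 242 kWh × £0.161 = £38.96
Remaining tier: 0 kWh (not reached)
Energy charge = £66.26; + service £15.53 = £81.79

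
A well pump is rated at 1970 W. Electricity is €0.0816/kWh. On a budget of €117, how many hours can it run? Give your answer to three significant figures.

728 h

Energy budget = €117 / €0.0816 per kWh = 1,434 kWh = 1,433,824 Wh
Runtime = 1,433,824 Wh / 1970 W = 727.8 h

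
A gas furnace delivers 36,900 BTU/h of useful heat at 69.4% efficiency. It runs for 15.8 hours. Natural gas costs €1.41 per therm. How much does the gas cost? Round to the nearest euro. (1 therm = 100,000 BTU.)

€12

Heat delivered = 36,900 BTU/h × 15.8 h = 583,020 BTU
Gas input = 583,020 / 0.694 = 840,086 BTU
= 840,086 / 100,000 = 8.401 therm
Cost = 8.401 × €1.41/therm = €11.85 ≈ €12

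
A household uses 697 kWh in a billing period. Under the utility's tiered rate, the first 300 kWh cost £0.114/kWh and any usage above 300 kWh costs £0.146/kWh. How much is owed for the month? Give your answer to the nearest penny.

£92.16

First 300 kWh × £0.114 = £34.20
Remaining 397 kWh × £0.146 = £57.96
Total = £92.16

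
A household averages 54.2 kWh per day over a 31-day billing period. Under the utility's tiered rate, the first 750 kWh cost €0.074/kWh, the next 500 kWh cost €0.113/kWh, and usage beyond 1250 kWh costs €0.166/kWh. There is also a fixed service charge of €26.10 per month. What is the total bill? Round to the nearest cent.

Usage = 54.2 kWh/day × 31 days = 1680.2 kWh
First 750 kWh × €0.074 = €55.50
Next 500 kWh × €0.113 = €56.50
Remaining 430.2 kWh × €0.166 = €71.41
Energy charge = €183.41; + service €26.10 = €209.51

€209.51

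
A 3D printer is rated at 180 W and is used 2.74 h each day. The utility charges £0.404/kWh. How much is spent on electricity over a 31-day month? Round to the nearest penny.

Energy = 180 W × 2.74 h/day × 31 days = 15,289 Wh = 15.29 kWh
Cost = 15.29 kWh × £0.404/kWh = £6.18

£6.18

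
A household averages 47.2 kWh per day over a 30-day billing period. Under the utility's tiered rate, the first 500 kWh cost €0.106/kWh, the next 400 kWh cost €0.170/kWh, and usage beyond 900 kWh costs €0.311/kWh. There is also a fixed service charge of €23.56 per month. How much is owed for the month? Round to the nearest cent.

€305.04

Usage = 47.2 kWh/day × 30 days = 1416 kWh
First 500 kWh × €0.106 = €53.00
Next 400 kWh × €0.170 = €68.00
Remaining 516 kWh × €0.311 = €160.48
Energy charge = €281.48; + service €23.56 = €305.04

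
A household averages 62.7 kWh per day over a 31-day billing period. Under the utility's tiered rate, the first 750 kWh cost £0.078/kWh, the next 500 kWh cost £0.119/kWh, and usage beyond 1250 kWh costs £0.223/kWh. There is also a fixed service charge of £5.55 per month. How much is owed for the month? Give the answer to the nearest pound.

Usage = 62.7 kWh/day × 31 days = 1943.7 kWh
First 750 kWh × £0.078 = £58.50
Next 500 kWh × £0.119 = £59.50
Remaining 693.7 kWh × £0.223 = £154.70
Energy charge = £272.70; + service £5.55 = £278.25 ≈ £278

£278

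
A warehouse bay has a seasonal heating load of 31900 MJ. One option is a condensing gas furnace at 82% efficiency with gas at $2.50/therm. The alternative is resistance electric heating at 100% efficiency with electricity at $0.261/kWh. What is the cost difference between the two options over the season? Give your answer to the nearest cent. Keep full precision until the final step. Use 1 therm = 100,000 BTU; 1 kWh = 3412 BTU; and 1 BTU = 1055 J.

Heat load = 31900 MJ = 31,900,000,000 J / 1055 = 30,236,967 BTU
Gas: input = 30,236,967 / 0.82 = 36,874,350 BTU = 368.7 therm → 368.7 × $2.50 = $921.86
Electric: 30,236,967 BTU / 3412 = 8,862 kWh → × $0.261 = $2,312.97
Difference = |$921.86 − $2,312.97| = $1,391.11

$1391.11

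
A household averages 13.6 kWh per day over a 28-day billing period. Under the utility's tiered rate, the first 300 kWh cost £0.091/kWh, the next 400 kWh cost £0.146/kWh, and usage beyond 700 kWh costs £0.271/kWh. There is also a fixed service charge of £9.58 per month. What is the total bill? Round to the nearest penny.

Usage = 13.6 kWh/day × 28 days = 380.8 kWh
First 300 kWh × £0.091 = £27.30
Next 80.8 kWh × £0.146 = £11.80
Remaining tier: 0 kWh (not reached)
Energy charge = £39.10; + service £9.58 = £48.68

£48.68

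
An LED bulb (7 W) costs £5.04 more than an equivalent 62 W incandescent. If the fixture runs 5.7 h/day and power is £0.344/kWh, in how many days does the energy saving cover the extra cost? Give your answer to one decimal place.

46.7 days

Power saved = 62 − 7 = 55 W
Daily energy saved = 55 W × 5.7 h = 313.5 Wh = 0.3135 kWh
Daily savings = 0.3135 × £0.344 = £0.1078
Payback = £5.04 / £0.1078 per day = 46.73 days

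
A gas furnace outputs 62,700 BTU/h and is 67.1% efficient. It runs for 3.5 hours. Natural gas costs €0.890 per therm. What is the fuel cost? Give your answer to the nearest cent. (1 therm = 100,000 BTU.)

Heat delivered = 62,700 BTU/h × 3.5 h = 219,450 BTU
Gas input = 219,450 / 0.671 = 327,049 BTU
= 327,049 / 100,000 = 3.27 therm
Cost = 3.27 × €0.890/therm = €2.91

€2.91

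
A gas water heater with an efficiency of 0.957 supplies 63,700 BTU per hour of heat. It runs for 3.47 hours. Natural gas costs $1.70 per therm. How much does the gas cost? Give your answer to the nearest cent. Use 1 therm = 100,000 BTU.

$3.93

Heat delivered = 63,700 BTU/h × 3.47 h = 221,039 BTU
Gas input = 221,039 / 0.957 = 230,971 BTU
= 230,971 / 100,000 = 2.31 therm
Cost = 2.31 × $1.70/therm = $3.93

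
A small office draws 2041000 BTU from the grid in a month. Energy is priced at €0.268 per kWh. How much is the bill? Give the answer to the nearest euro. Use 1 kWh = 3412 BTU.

2041000 BTU × (0.00029308 kWh/BTU) = 598.2 kWh
Cost = 598.2 kWh × €0.268/kWh = €160.31 ≈ €160

€160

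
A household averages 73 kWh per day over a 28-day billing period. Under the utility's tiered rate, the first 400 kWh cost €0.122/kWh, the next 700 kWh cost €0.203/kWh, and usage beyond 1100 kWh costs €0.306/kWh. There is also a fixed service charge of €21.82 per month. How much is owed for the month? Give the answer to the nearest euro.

€502

Usage = 73 kWh/day × 28 days = 2044 kWh
First 400 kWh × €0.122 = €48.80
Next 700 kWh × €0.203 = €142.10
Remaining 944 kWh × €0.306 = €288.86
Energy charge = €479.76; + service €21.82 = €501.58 ≈ €502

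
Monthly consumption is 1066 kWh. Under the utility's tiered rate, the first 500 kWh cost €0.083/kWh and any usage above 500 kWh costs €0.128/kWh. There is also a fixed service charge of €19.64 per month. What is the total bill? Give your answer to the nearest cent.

First 500 kWh × €0.083 = €41.50
Remaining 566 kWh × €0.128 = €72.45
Energy charge = €113.95; + service €19.64 = €133.59

€133.59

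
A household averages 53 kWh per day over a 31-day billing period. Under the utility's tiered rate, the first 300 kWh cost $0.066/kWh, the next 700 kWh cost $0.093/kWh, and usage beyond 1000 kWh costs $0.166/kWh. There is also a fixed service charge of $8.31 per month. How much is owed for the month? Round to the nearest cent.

Usage = 53 kWh/day × 31 days = 1643 kWh
First 300 kWh × $0.066 = $19.80
Next 700 kWh × $0.093 = $65.10
Remaining 643 kWh × $0.166 = $106.74
Energy charge = $191.64; + service $8.31 = $199.95

$199.95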